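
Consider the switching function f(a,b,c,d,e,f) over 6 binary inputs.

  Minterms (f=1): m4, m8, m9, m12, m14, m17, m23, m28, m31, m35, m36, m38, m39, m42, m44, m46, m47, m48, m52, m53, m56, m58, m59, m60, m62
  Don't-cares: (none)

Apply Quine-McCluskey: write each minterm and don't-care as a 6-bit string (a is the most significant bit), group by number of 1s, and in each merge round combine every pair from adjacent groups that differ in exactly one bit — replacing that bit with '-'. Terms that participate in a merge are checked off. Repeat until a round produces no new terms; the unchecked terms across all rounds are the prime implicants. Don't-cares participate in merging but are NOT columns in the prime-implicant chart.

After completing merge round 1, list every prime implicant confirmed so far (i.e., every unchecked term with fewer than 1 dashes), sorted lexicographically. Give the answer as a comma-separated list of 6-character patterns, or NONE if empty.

010001

Round 0: 000100✓ 001000✓ 001001✓ 001100✓ 001110✓ 010001 010111✓ 011100✓ 011111✓ 100011✓ 100100✓ 100110✓ 100111✓ 101010✓ 101100✓ 101110✓ 101111✓ 110000✓ 110100✓ 110101✓ 111000✓ 111010✓ 111011✓ 111100✓ 111110✓
Round 1: -00100✓ -01100✓ -01110✓ -11100✓ 0-1100✓ 00-100✓ 001-00 00100- 0011-0✓ 01-111 1-0100✓ 1-1010✓ 1-1100✓ 1-1110✓ 10-100✓ 10-110✓ 10-111✓ 100-11 1001-0✓ 10011-✓ 101-10✓ 1011-0✓ 10111-✓ 11-000✓ 11-100✓ 110-00✓ 11010- 111-00✓ 111-10✓ 1110-0✓ 11101- 1111-0✓
Round 2: --1100 -0-100 -011-0 1--100 1-1-10 1-11-0 10-1-0 10-11- 11--00 111--0
PIs = {--1100, -0-100, -011-0, 001-00, 00100-, 01-111, 010001, 1--100, 1-1-10, 1-11-0, 10-1-0, 10-11-, 100-11, 11--00, 11010-, 111--0, 11101-}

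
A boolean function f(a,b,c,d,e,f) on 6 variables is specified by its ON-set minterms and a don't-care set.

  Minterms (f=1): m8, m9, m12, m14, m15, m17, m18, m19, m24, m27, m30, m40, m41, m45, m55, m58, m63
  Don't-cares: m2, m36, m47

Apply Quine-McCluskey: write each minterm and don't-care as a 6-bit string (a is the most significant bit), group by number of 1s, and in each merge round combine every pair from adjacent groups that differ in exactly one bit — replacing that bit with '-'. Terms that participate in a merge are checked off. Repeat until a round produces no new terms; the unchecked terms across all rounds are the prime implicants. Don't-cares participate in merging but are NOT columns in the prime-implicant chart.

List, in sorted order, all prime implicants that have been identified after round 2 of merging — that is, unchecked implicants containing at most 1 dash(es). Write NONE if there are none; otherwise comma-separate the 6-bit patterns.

-01111, 0-0010, 0-1000, 0-1110, 001-00, 0011-0, 00111-, 01-011, 0100-1, 01001-, 1-1111, 100100, 101-01, 1011-1, 11-111, 111010

Round 0: 000010✓ 001000✓ 001001✓ 001100✓ 001110✓ 001111✓ 010001✓ 010010✓ 010011✓ 011000✓ 011011✓ 011110✓ 100100 101000✓ 101001✓ 101101✓ 101111✓ 110111✓ 111010 111111✓
Round 1: -01000✓ -01001✓ -01111 0-0010 0-1000 0-1110 001-00 00100-✓ 0011-0 00111- 01-011 0100-1 01001- 1-1111 101-01 10100-✓ 1011-1 11-111
Round 2: -0100-
PIs = {-0100-, -01111, 0-0010, 0-1000, 0-1110, 001-00, 0011-0, 00111-, 01-011, 0100-1, 01001-, 1-1111, 100100, 101-01, 1011-1, 11-111, 111010}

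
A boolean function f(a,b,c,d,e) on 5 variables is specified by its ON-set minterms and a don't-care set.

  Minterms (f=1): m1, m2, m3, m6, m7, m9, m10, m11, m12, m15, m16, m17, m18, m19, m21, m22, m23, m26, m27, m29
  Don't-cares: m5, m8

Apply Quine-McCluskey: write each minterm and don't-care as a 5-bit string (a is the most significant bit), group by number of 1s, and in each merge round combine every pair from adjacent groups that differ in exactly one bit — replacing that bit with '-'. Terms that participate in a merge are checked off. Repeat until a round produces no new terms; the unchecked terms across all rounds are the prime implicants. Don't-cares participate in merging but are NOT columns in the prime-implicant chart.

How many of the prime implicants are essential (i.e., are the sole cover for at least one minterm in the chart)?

[col 0] 00001*, 00010*, 00011*, 00101*, 00110*, 00111*, 01000*, 01001*, 01010*, 01011*, 01100*, 01111*, 10000*, 10001*, 10010*, 10011*, 10101*, 10110*, 10111*, 11010*, 11011*, 11101*
[col 1] -0001*, -0010*, -0011*, -0101*, -0110*, -0111*, -1010*, -1011*, 0-001*, 0-010*, 0-011*, 0-111*, 00-01*, 00-10*, 00-11*, 000-1*, 0001-*, 001-1*, 0011-*, 01-00, 01-11*, 010-0*, 010-1*, 0100-*, 0101-*, 1-010*, 1-011*, 1-101, 10-01*, 10-10*, 10-11*, 100-0*, 100-1*, 1000-*, 1001-*, 101-1*, 1011-*, 1101-*
[col 2] --010*, --011*, -0-01*, -0-10*, -0-11*, -00-1*, -001-*, -01-1*, -011-*, -101-*, 0--11, 0-0-1, 0-01-*, 00--1*, 00-1-*, 010--, 1-01-*, 10--1*, 10-1-*, 100--
[col 3] --01-, -0--1, -0-1-
Prime implicants: --01-, -0--1, -0-1-, 0--11, 0-0-1, 01-00, 010--, 1-101, 100--
PI chart (minterm → PIs covering it):
  1 | -0--1,0-0-1
  2 | --01-,-0-1-
  3 | --01-,-0--1,-0-1-,0--11,0-0-1
  6 | -0-1-  (sole → essential)
  7 | -0--1,-0-1-,0--11
  9 | 0-0-1,010--
  10 | --01-,010--
  11 | --01-,0--11,0-0-1,010--
  12 | 01-00  (sole → essential)
  15 | 0--11  (sole → essential)
  16 | 100--  (sole → essential)
  17 | -0--1,100--
  18 | --01-,-0-1-,100--
  19 | --01-,-0--1,-0-1-,100--
  21 | -0--1,1-101
  22 | -0-1-  (sole → essential)
  23 | -0--1,-0-1-
  26 | --01-  (sole → essential)
  27 | --01-  (sole → essential)
  29 | 1-101  (sole → essential)
Essential prime implicants: --01-, -0-1-, 0--11, 01-00, 1-101, 100--

6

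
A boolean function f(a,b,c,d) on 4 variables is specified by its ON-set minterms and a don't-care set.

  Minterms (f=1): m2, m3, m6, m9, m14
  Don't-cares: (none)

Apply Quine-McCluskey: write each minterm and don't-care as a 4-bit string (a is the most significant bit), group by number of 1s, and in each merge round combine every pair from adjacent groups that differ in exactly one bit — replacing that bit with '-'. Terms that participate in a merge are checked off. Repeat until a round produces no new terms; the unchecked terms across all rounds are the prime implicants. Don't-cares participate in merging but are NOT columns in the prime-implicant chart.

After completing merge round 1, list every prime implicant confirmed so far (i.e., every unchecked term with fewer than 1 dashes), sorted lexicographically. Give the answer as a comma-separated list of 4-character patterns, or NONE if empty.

1001

Round 0: 0010✓ 0011✓ 0110✓ 1001 1110✓
Round 1: -110 0-10 001-
PIs = {-110, 0-10, 001-, 1001}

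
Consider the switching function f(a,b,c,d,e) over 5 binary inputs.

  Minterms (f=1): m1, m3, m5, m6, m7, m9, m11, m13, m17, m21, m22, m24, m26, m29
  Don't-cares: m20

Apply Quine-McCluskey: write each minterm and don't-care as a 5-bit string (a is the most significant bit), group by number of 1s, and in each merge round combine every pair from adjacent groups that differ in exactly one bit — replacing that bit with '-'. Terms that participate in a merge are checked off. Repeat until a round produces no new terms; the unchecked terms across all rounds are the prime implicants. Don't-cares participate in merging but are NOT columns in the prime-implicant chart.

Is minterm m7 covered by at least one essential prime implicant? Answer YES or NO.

NO

size-2^0 implicants → 00001(✓)  00011(✓)  00101(✓)  00110(✓)  00111(✓)  01001(✓)  01011(✓)  01101(✓)  10001(✓)  10100(✓)  10101(✓)  10110(✓)  11000(✓)  11010(✓)  11101(✓)
size-2^1 implicants → -0001(✓)  -0101(✓)  -0110  -1101(✓)  0-001(✓)  0-011(✓)  0-101(✓)  00-01(✓)  00-11(✓)  000-1(✓)  001-1(✓)  0011-  01-01(✓)  010-1(✓)  1-101(✓)  10-01(✓)  101-0  1010-  110-0
size-2^2 implicants → --101  -0-01  0--01  0-0-1  00--1
Unchecked terms (primes): --101, -0-01, -0110, 0--01, 0-0-1, 00--1, 0011-, 101-0, 1010-, 110-0
Minterm coverage:
  m1 ⊆ -0-01,0--01,0-0-1,00--1
  m3 ⊆ 0-0-1,00--1
  m5 ⊆ --101,-0-01,0--01,00--1
  m6 ⊆ -0110,0011-
  m7 ⊆ 00--1,0011-
  m9 ⊆ 0--01,0-0-1
  m11 ⊆ 0-0-1 [E]
  m13 ⊆ --101,0--01
  m17 ⊆ -0-01 [E]
  m21 ⊆ --101,-0-01,1010-
  m22 ⊆ -0110,101-0
  m24 ⊆ 110-0 [E]
  m26 ⊆ 110-0 [E]
  m29 ⊆ --101 [E]
E = {--101, -0-01, 0-0-1, 110-0}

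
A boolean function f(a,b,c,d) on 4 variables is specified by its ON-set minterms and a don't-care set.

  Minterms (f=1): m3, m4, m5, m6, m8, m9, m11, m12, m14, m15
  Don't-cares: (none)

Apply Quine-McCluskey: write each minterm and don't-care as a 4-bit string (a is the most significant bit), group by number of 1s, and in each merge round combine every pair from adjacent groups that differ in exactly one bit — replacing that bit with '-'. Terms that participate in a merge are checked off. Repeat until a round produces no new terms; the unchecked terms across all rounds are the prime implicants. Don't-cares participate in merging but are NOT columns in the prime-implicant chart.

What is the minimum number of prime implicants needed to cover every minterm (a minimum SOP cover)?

size-2^0 implicants → 0011(✓)  0100(✓)  0101(✓)  0110(✓)  1000(✓)  1001(✓)  1011(✓)  1100(✓)  1110(✓)  1111(✓)
size-2^1 implicants → -011  -100(✓)  -110(✓)  01-0(✓)  010-  1-00  1-11  10-1  100-  11-0(✓)  111-
size-2^2 implicants → -1-0
Unchecked terms (primes): -011, -1-0, 010-, 1-00, 1-11, 10-1, 100-, 111-
Minterm coverage:
  m3 ⊆ -011 [E]
  m4 ⊆ -1-0,010-
  m5 ⊆ 010- [E]
  m6 ⊆ -1-0 [E]
  m8 ⊆ 1-00,100-
  m9 ⊆ 10-1,100-
  m11 ⊆ -011,1-11,10-1
  m12 ⊆ -1-0,1-00
  m14 ⊆ -1-0,111-
  m15 ⊆ 1-11,111-
E = {-011, -1-0, 010-}
Petrick residual → 1-11, 100-
Cover = b'cd + bd' + a'bc' + acd + ab'c'  |cover|=5

5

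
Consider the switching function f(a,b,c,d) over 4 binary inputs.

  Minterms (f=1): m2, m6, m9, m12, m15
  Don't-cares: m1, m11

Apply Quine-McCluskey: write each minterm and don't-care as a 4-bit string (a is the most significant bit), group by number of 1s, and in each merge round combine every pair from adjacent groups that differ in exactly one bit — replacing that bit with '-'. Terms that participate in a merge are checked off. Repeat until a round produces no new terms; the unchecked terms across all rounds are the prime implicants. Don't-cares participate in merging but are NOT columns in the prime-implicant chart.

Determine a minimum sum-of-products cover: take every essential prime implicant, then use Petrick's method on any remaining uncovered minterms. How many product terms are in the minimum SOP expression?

[col 0] 0001*, 0010*, 0110*, 1001*, 1011*, 1100, 1111*
[col 1] -001, 0-10, 1-11, 10-1
Prime implicants: -001, 0-10, 1-11, 10-1, 1100
PI chart (minterm → PIs covering it):
  2 | 0-10  (sole → essential)
  6 | 0-10  (sole → essential)
  9 | -001,10-1
  12 | 1100  (sole → essential)
  15 | 1-11  (sole → essential)
Essential prime implicants: 0-10, 1-11, 1100
Petrick residual → -001
Minimum SOP uses 4 PIs: b'c'd + a'cd' + acd + abc'd'

4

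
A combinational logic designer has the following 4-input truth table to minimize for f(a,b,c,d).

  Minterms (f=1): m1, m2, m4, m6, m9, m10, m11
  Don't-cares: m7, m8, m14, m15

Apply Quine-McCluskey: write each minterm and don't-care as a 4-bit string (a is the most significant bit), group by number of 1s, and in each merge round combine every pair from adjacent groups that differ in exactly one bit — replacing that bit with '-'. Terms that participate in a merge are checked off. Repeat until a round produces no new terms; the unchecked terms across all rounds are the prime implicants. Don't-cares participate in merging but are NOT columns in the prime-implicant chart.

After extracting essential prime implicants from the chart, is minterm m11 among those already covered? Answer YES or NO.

NO

Round 0: 0001✓ 0010✓ 0100✓ 0110✓ 0111✓ 1000✓ 1001✓ 1010✓ 1011✓ 1110✓ 1111✓
Round 1: -001 -010✓ -110✓ -111✓ 0-10✓ 01-0 011-✓ 1-10✓ 1-11✓ 10-0✓ 10-1✓ 100-✓ 101-✓ 111-✓
Round 2: --10 -11- 1-1- 10--
PIs = {--10, -001, -11-, 01-0, 1-1-, 10--}
Coverage chart:
  m1: -001 ←essential
  m2: --10 ←essential
  m4: 01-0 ←essential
  m6: --10,-11-,01-0
  m9: -001,10--
  m10: --10,1-1-,10--
  m11: 1-1-,10--
Essential: --10, -001, 01-0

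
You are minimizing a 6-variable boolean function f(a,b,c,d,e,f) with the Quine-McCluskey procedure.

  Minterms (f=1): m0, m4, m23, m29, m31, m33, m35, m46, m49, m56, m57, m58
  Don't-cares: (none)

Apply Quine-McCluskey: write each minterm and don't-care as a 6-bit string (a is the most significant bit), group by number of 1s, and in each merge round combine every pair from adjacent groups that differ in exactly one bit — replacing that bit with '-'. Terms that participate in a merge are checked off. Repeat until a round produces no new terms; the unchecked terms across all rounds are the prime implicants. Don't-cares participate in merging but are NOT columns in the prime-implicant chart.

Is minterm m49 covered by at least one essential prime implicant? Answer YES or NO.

Round 0: 000000✓ 000100✓ 010111✓ 011101✓ 011111✓ 100001✓ 100011✓ 101110 110001✓ 111000✓ 111001✓ 111010✓
Round 1: 000-00 01-111 0111-1 1-0001 1000-1 11-001 1110-0 11100-
PIs = {000-00, 01-111, 0111-1, 1-0001, 1000-1, 101110, 11-001, 1110-0, 11100-}
Coverage chart:
  m0: 000-00 ←essential
  m4: 000-00 ←essential
  m23: 01-111 ←essential
  m29: 0111-1 ←essential
  m31: 01-111,0111-1
  m33: 1-0001,1000-1
  m35: 1000-1 ←essential
  m46: 101110 ←essential
  m49: 1-0001,11-001
  m56: 1110-0,11100-
  m57: 11-001,11100-
  m58: 1110-0 ←essential
Essential: 000-00, 01-111, 0111-1, 1000-1, 101110, 1110-0

NO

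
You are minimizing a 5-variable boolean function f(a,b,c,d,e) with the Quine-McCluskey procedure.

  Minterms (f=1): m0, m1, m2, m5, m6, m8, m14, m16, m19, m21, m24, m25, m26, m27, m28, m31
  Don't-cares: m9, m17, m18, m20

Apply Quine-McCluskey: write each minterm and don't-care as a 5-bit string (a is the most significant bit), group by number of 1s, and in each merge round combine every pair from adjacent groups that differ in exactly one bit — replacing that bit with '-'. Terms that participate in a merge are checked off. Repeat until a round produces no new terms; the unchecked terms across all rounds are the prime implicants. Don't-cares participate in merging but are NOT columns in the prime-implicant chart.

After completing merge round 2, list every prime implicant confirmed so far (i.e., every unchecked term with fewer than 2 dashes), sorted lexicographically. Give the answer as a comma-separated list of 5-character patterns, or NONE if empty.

Round 0: 00000✓ 00001✓ 00010✓ 00101✓ 00110✓ 01000✓ 01001✓ 01110✓ 10000✓ 10001✓ 10010✓ 10011✓ 10100✓ 10101✓ 11000✓ 11001✓ 11010✓ 11011✓ 11100✓ 11111✓
Round 1: -0000✓ -0001✓ -0010✓ -0101✓ -1000✓ -1001✓ 0-000✓ 0-001✓ 0-110 00-01✓ 00-10 000-0✓ 0000-✓ 0100-✓ 1-000✓ 1-001✓ 1-010✓ 1-011✓ 1-100✓ 10-00✓ 10-01✓ 100-0✓ 100-1✓ 1000-✓ 1001-✓ 1010-✓ 11-00✓ 11-11 110-0✓ 110-1✓ 1100-✓ 1101-✓
Round 2: --000✓ --001✓ -0-01 -00-0 -000-✓ -100-✓ 0-00-✓ 1--00 1-0-0✓ 1-0-1✓ 1-00-✓ 1-01-✓ 10-0- 100--✓ 110--✓
Round 3: --00- 1-0--
PIs = {--00-, -0-01, -00-0, 0-110, 00-10, 1--00, 1-0--, 10-0-, 11-11}

0-110, 00-10, 11-11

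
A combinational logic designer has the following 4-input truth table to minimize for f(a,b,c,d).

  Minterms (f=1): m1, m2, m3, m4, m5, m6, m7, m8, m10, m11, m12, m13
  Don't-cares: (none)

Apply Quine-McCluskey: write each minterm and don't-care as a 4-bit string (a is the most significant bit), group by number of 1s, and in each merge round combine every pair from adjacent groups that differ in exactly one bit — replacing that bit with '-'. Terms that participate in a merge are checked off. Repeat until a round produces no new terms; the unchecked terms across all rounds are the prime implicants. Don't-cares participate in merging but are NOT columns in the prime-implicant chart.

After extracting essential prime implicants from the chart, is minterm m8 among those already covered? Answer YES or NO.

NO

size-2^0 implicants → 0001(✓)  0010(✓)  0011(✓)  0100(✓)  0101(✓)  0110(✓)  0111(✓)  1000(✓)  1010(✓)  1011(✓)  1100(✓)  1101(✓)
size-2^1 implicants → -010(✓)  -011(✓)  -100(✓)  -101(✓)  0-01(✓)  0-10(✓)  0-11(✓)  00-1(✓)  001-(✓)  01-0(✓)  01-1(✓)  010-(✓)  011-(✓)  1-00  10-0  101-(✓)  110-(✓)
size-2^2 implicants → -01-  -10-  0--1  0-1-  01--
Unchecked terms (primes): -01-, -10-, 0--1, 0-1-, 01--, 1-00, 10-0
Minterm coverage:
  m1 ⊆ 0--1 [E]
  m2 ⊆ -01-,0-1-
  m3 ⊆ -01-,0--1,0-1-
  m4 ⊆ -10-,01--
  m5 ⊆ -10-,0--1,01--
  m6 ⊆ 0-1-,01--
  m7 ⊆ 0--1,0-1-,01--
  m8 ⊆ 1-00,10-0
  m10 ⊆ -01-,10-0
  m11 ⊆ -01- [E]
  m12 ⊆ -10-,1-00
  m13 ⊆ -10- [E]
E = {-01-, -10-, 0--1}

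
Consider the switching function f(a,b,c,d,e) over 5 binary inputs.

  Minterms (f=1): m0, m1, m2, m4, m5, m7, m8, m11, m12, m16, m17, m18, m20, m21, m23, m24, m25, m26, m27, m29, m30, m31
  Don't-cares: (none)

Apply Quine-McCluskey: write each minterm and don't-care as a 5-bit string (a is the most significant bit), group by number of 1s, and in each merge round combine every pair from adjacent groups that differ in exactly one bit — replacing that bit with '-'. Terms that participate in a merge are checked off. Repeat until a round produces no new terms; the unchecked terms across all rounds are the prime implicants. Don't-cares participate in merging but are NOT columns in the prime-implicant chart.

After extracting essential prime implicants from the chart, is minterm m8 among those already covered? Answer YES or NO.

[col 0] 00000*, 00001*, 00010*, 00100*, 00101*, 00111*, 01000*, 01011*, 01100*, 10000*, 10001*, 10010*, 10100*, 10101*, 10111*, 11000*, 11001*, 11010*, 11011*, 11101*, 11110*, 11111*
[col 1] -0000*, -0001*, -0010*, -0100*, -0101*, -0111*, -1000*, -1011, 0-000*, 0-100*, 00-00*, 00-01*, 000-0*, 0000-*, 001-1*, 0010-*, 01-00*, 1-000*, 1-001*, 1-010*, 1-101*, 1-111*, 10-00*, 10-01*, 100-0*, 1000-*, 101-1*, 1010-*, 11-01*, 11-10*, 11-11*, 110-0*, 110-1*, 1100-*, 1101-*, 111-1*, 1111-*
[col 2] --000, -0-00*, -0-01*, -00-0, -000-*, -01-1, -010-*, 0--00, 00-0-*, 1--01, 1-0-0, 1-00-, 1-1-1, 10-0-*, 11--1, 11-1-, 110--
[col 3] -0-0-
Prime implicants: --000, -0-0-, -00-0, -01-1, -1011, 0--00, 1--01, 1-0-0, 1-00-, 1-1-1, 11--1, 11-1-, 110--
PI chart (minterm → PIs covering it):
  0 | --000,-0-0-,-00-0,0--00
  1 | -0-0-  (sole → essential)
  2 | -00-0  (sole → essential)
  4 | -0-0-,0--00
  5 | -0-0-,-01-1
  7 | -01-1  (sole → essential)
  8 | --000,0--00
  11 | -1011  (sole → essential)
  12 | 0--00  (sole → essential)
  16 | --000,-0-0-,-00-0,1-0-0,1-00-
  17 | -0-0-,1--01,1-00-
  18 | -00-0,1-0-0
  20 | -0-0-  (sole → essential)
  21 | -0-0-,-01-1,1--01,1-1-1
  23 | -01-1,1-1-1
  24 | --000,1-0-0,1-00-,110--
  25 | 1--01,1-00-,11--1,110--
  26 | 1-0-0,11-1-,110--
  27 | -1011,11--1,11-1-,110--
  29 | 1--01,1-1-1,11--1
  30 | 11-1-  (sole → essential)
  31 | 1-1-1,11--1,11-1-
Essential prime implicants: -0-0-, -00-0, -01-1, -1011, 0--00, 11-1-

YES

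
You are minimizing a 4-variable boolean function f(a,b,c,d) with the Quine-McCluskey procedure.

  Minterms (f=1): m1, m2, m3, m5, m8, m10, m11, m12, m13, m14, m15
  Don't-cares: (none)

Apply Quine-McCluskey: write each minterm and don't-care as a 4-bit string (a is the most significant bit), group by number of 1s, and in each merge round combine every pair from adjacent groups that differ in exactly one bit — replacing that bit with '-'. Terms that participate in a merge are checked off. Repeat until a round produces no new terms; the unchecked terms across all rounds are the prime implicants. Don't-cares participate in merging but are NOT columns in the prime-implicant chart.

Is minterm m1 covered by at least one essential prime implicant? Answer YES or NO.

NO

size-2^0 implicants → 0001(✓)  0010(✓)  0011(✓)  0101(✓)  1000(✓)  1010(✓)  1011(✓)  1100(✓)  1101(✓)  1110(✓)  1111(✓)
size-2^1 implicants → -010(✓)  -011(✓)  -101  0-01  00-1  001-(✓)  1-00(✓)  1-10(✓)  1-11(✓)  10-0(✓)  101-(✓)  11-0(✓)  11-1(✓)  110-(✓)  111-(✓)
size-2^2 implicants → -01-  1--0  1-1-  11--
Unchecked terms (primes): -01-, -101, 0-01, 00-1, 1--0, 1-1-, 11--
Minterm coverage:
  m1 ⊆ 0-01,00-1
  m2 ⊆ -01- [E]
  m3 ⊆ -01-,00-1
  m5 ⊆ -101,0-01
  m8 ⊆ 1--0 [E]
  m10 ⊆ -01-,1--0,1-1-
  m11 ⊆ -01-,1-1-
  m12 ⊆ 1--0,11--
  m13 ⊆ -101,11--
  m14 ⊆ 1--0,1-1-,11--
  m15 ⊆ 1-1-,11--
E = {-01-, 1--0}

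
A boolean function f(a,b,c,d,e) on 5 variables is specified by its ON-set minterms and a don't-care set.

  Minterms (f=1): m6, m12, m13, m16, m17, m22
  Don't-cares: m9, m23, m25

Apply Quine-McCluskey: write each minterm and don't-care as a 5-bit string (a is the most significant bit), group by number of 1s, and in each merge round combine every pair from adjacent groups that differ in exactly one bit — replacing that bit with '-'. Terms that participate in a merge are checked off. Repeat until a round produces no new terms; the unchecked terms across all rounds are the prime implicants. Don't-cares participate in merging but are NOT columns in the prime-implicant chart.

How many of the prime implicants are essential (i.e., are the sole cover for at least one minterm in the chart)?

Round 0: 00110✓ 01001✓ 01100✓ 01101✓ 10000✓ 10001✓ 10110✓ 10111✓ 11001✓
Round 1: -0110 -1001 01-01 0110- 1-001 1000- 1011-
PIs = {-0110, -1001, 01-01, 0110-, 1-001, 1000-, 1011-}
Coverage chart:
  m6: -0110 ←essential
  m12: 0110- ←essential
  m13: 01-01,0110-
  m16: 1000- ←essential
  m17: 1-001,1000-
  m22: -0110,1011-
Essential: -0110, 0110-, 1000-

3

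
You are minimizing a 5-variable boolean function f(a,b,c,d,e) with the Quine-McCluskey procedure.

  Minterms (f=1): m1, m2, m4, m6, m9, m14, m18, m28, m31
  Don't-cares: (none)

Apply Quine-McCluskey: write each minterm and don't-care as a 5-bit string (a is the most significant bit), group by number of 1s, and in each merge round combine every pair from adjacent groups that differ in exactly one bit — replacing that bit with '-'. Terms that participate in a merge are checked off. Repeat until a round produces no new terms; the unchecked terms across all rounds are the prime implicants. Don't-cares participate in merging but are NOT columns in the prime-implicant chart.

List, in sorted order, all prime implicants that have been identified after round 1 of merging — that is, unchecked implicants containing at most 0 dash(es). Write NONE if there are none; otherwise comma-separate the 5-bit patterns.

[col 0] 00001*, 00010*, 00100*, 00110*, 01001*, 01110*, 10010*, 11100, 11111
[col 1] -0010, 0-001, 0-110, 00-10, 001-0
Prime implicants: -0010, 0-001, 0-110, 00-10, 001-0, 11100, 11111

11100, 11111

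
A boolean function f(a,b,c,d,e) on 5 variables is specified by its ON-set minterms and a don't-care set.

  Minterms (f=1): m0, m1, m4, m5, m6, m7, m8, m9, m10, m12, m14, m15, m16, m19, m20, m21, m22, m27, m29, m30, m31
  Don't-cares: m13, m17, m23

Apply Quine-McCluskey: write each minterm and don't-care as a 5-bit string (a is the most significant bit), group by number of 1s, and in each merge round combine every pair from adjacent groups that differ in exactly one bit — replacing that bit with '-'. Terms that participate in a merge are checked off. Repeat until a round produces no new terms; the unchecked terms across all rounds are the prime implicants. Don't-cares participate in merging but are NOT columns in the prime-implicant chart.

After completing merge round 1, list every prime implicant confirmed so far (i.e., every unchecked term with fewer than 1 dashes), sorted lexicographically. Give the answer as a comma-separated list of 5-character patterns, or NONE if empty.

NONE

size-2^0 implicants → 00000(✓)  00001(✓)  00100(✓)  00101(✓)  00110(✓)  00111(✓)  01000(✓)  01001(✓)  01010(✓)  01100(✓)  01101(✓)  01110(✓)  01111(✓)  10000(✓)  10001(✓)  10011(✓)  10100(✓)  10101(✓)  10110(✓)  10111(✓)  11011(✓)  11101(✓)  11110(✓)  11111(✓)
size-2^1 implicants → -0000(✓)  -0001(✓)  -0100(✓)  -0101(✓)  -0110(✓)  -0111(✓)  -1101(✓)  -1110(✓)  -1111(✓)  0-000(✓)  0-001(✓)  0-100(✓)  0-101(✓)  0-110(✓)  0-111(✓)  00-00(✓)  00-01(✓)  0000-(✓)  001-0(✓)  001-1(✓)  0010-(✓)  0011-(✓)  01-00(✓)  01-01(✓)  01-10(✓)  010-0(✓)  0100-(✓)  011-0(✓)  011-1(✓)  0110-(✓)  0111-(✓)  1-011(✓)  1-101(✓)  1-110(✓)  1-111(✓)  10-00(✓)  10-01(✓)  10-11(✓)  100-1(✓)  1000-(✓)  101-0(✓)  101-1(✓)  1010-(✓)  1011-(✓)  11-11(✓)  111-1(✓)  1111-(✓)
size-2^2 implicants → --101(✓)  --110(✓)  --111(✓)  -0-00(✓)  -0-01(✓)  -000-(✓)  -01-0(✓)  -01-1(✓)  -010-(✓)  -011-(✓)  -11-1(✓)  -111-(✓)  0--00(✓)  0--01(✓)  0-00-(✓)  0-1-0(✓)  0-1-1(✓)  0-10-(✓)  0-11-(✓)  00-0-(✓)  001--(✓)  01--0  01-0-(✓)  011--(✓)  1--11  1-1-1(✓)  1-11-(✓)  10--1  10-0-(✓)  101--(✓)
size-2^3 implicants → --1-1  --11-  -0-0-  -01--  0--0-  0-1--
Unchecked terms (primes): --1-1, --11-, -0-0-, -01--, 0--0-, 0-1--, 01--0, 1--11, 10--1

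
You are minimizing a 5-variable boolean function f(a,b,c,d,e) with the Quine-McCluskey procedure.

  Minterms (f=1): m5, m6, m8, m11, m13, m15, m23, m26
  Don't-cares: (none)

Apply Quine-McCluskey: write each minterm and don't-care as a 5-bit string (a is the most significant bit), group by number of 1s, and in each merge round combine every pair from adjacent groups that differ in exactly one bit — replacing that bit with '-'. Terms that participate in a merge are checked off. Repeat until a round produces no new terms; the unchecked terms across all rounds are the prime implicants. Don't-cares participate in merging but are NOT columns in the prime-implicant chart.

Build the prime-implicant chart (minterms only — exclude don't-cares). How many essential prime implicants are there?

6

size-2^0 implicants → 00101(✓)  00110  01000  01011(✓)  01101(✓)  01111(✓)  10111  11010
size-2^1 implicants → 0-101  01-11  011-1
Unchecked terms (primes): 0-101, 00110, 01-11, 01000, 011-1, 10111, 11010
Minterm coverage:
  m5 ⊆ 0-101 [E]
  m6 ⊆ 00110 [E]
  m8 ⊆ 01000 [E]
  m11 ⊆ 01-11 [E]
  m13 ⊆ 0-101,011-1
  m15 ⊆ 01-11,011-1
  m23 ⊆ 10111 [E]
  m26 ⊆ 11010 [E]
E = {0-101, 00110, 01-11, 01000, 10111, 11010}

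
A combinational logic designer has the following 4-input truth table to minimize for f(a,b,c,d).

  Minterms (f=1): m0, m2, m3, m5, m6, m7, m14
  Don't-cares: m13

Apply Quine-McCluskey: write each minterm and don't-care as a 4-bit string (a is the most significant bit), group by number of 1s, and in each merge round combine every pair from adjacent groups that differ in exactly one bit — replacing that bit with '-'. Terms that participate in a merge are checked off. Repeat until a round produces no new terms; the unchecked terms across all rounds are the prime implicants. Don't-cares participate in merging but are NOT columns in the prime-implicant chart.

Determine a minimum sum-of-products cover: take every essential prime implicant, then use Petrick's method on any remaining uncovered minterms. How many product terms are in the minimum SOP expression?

4

Round 0: 0000✓ 0010✓ 0011✓ 0101✓ 0110✓ 0111✓ 1101✓ 1110✓
Round 1: -101 -110 0-10✓ 0-11✓ 00-0 001-✓ 01-1 011-✓
Round 2: 0-1-
PIs = {-101, -110, 0-1-, 00-0, 01-1}
Coverage chart:
  m0: 00-0 ←essential
  m2: 0-1-,00-0
  m3: 0-1- ←essential
  m5: -101,01-1
  m6: -110,0-1-
  m7: 0-1-,01-1
  m14: -110 ←essential
Essential: -110, 0-1-, 00-0
Petrick residual → -101
Min cover (4 terms): bc'd + bcd' + a'c + a'b'd'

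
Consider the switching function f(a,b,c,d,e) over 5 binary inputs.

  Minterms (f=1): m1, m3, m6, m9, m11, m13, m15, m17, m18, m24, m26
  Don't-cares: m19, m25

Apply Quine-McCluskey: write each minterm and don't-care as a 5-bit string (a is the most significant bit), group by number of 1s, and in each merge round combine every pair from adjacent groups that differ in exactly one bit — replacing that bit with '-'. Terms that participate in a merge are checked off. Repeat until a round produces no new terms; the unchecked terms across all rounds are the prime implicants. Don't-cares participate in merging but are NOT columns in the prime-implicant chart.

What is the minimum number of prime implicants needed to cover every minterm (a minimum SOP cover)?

Round 0: 00001✓ 00011✓ 00110 01001✓ 01011✓ 01101✓ 01111✓ 10001✓ 10010✓ 10011✓ 11000✓ 11001✓ 11010✓
Round 1: -0001✓ -0011✓ -1001✓ 0-001✓ 0-011✓ 000-1✓ 01-01✓ 01-11✓ 010-1✓ 011-1✓ 1-001✓ 1-010 100-1✓ 1001- 110-0 1100-
Round 2: --001 -00-1 0-0-1 01--1
PIs = {--001, -00-1, 0-0-1, 00110, 01--1, 1-010, 1001-, 110-0, 1100-}
Coverage chart:
  m1: --001,-00-1,0-0-1
  m3: -00-1,0-0-1
  m6: 00110 ←essential
  m9: --001,0-0-1,01--1
  m11: 0-0-1,01--1
  m13: 01--1 ←essential
  m15: 01--1 ←essential
  m17: --001,-00-1
  m18: 1-010,1001-
  m24: 110-0,1100-
  m26: 1-010,110-0
Essential: 00110, 01--1
Petrick residual → -00-1, 1-010, 110-0
Min cover (5 terms): b'c'e + a'b'cde' + a'be + ac'de' + abc'e'

5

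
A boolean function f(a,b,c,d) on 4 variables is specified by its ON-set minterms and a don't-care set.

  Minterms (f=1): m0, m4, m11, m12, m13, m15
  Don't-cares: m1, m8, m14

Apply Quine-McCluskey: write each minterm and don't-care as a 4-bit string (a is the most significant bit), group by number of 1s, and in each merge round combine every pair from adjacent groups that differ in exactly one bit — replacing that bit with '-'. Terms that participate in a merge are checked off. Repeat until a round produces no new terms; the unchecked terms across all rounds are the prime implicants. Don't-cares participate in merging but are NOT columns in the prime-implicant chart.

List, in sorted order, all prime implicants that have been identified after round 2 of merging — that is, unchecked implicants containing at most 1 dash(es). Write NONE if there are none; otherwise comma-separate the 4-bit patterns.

[col 0] 0000*, 0001*, 0100*, 1000*, 1011*, 1100*, 1101*, 1110*, 1111*
[col 1] -000*, -100*, 0-00*, 000-, 1-00*, 1-11, 11-0*, 11-1*, 110-*, 111-*
[col 2] --00, 11--
Prime implicants: --00, 000-, 1-11, 11--

000-, 1-11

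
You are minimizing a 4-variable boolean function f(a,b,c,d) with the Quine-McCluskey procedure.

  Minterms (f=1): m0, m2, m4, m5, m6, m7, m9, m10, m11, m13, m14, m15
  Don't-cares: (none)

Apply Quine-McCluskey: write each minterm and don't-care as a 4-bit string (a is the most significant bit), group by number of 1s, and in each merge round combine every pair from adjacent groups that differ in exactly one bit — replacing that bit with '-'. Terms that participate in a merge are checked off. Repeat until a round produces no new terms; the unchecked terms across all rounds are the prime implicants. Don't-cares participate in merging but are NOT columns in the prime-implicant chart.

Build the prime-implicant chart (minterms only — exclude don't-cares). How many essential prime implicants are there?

2

[col 0] 0000*, 0010*, 0100*, 0101*, 0110*, 0111*, 1001*, 1010*, 1011*, 1101*, 1110*, 1111*
[col 1] -010*, -101*, -110*, -111*, 0-00*, 0-10*, 00-0*, 01-0*, 01-1*, 010-*, 011-*, 1-01*, 1-10*, 1-11*, 10-1*, 101-*, 11-1*, 111-*
[col 2] --10, -1-1, -11-, 0--0, 01--, 1--1, 1-1-
Prime implicants: --10, -1-1, -11-, 0--0, 01--, 1--1, 1-1-
PI chart (minterm → PIs covering it):
  0 | 0--0  (sole → essential)
  2 | --10,0--0
  4 | 0--0,01--
  5 | -1-1,01--
  6 | --10,-11-,0--0,01--
  7 | -1-1,-11-,01--
  9 | 1--1  (sole → essential)
  10 | --10,1-1-
  11 | 1--1,1-1-
  13 | -1-1,1--1
  14 | --10,-11-,1-1-
  15 | -1-1,-11-,1--1,1-1-
Essential prime implicants: 0--0, 1--1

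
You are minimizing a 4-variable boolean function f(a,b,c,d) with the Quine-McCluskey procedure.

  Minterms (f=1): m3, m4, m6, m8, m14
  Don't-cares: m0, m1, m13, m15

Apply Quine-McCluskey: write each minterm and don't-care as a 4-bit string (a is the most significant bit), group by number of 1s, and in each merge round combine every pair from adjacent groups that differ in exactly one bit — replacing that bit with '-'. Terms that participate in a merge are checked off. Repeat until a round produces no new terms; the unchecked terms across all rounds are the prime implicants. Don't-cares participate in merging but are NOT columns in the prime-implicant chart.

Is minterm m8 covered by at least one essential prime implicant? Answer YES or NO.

size-2^0 implicants → 0000(✓)  0001(✓)  0011(✓)  0100(✓)  0110(✓)  1000(✓)  1101(✓)  1110(✓)  1111(✓)
size-2^1 implicants → -000  -110  0-00  00-1  000-  01-0  11-1  111-
Unchecked terms (primes): -000, -110, 0-00, 00-1, 000-, 01-0, 11-1, 111-
Minterm coverage:
  m3 ⊆ 00-1 [E]
  m4 ⊆ 0-00,01-0
  m6 ⊆ -110,01-0
  m8 ⊆ -000 [E]
  m14 ⊆ -110,111-
E = {-000, 00-1}

YES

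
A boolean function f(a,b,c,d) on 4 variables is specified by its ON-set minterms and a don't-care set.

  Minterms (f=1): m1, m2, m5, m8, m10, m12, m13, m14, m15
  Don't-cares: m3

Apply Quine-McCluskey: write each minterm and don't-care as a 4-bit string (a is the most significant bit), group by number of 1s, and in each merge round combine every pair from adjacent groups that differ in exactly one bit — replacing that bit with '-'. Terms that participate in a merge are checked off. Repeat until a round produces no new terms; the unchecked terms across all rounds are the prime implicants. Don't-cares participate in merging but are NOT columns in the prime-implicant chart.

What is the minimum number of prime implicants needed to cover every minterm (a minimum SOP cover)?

Round 0: 0001✓ 0010✓ 0011✓ 0101✓ 1000✓ 1010✓ 1100✓ 1101✓ 1110✓ 1111✓
Round 1: -010 -101 0-01 00-1 001- 1-00✓ 1-10✓ 10-0✓ 11-0✓ 11-1✓ 110-✓ 111-✓
Round 2: 1--0 11--
PIs = {-010, -101, 0-01, 00-1, 001-, 1--0, 11--}
Coverage chart:
  m1: 0-01,00-1
  m2: -010,001-
  m5: -101,0-01
  m8: 1--0 ←essential
  m10: -010,1--0
  m12: 1--0,11--
  m13: -101,11--
  m14: 1--0,11--
  m15: 11-- ←essential
Essential: 1--0, 11--
Petrick residual → -010, 0-01
Min cover (4 terms): b'cd' + a'c'd + ad' + ab

4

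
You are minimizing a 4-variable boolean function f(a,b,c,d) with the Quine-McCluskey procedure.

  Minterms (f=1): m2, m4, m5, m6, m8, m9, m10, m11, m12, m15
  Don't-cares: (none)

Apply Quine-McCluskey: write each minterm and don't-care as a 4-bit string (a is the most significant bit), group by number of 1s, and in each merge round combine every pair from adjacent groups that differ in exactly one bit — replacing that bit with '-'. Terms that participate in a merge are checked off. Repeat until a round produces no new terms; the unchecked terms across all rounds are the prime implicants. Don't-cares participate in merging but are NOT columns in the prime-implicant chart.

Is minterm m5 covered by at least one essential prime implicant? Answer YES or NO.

YES

[col 0] 0010*, 0100*, 0101*, 0110*, 1000*, 1001*, 1010*, 1011*, 1100*, 1111*
[col 1] -010, -100, 0-10, 01-0, 010-, 1-00, 1-11, 10-0*, 10-1*, 100-*, 101-*
[col 2] 10--
Prime implicants: -010, -100, 0-10, 01-0, 010-, 1-00, 1-11, 10--
PI chart (minterm → PIs covering it):
  2 | -010,0-10
  4 | -100,01-0,010-
  5 | 010-  (sole → essential)
  6 | 0-10,01-0
  8 | 1-00,10--
  9 | 10--  (sole → essential)
  10 | -010,10--
  11 | 1-11,10--
  12 | -100,1-00
  15 | 1-11  (sole → essential)
Essential prime implicants: 010-, 1-11, 10--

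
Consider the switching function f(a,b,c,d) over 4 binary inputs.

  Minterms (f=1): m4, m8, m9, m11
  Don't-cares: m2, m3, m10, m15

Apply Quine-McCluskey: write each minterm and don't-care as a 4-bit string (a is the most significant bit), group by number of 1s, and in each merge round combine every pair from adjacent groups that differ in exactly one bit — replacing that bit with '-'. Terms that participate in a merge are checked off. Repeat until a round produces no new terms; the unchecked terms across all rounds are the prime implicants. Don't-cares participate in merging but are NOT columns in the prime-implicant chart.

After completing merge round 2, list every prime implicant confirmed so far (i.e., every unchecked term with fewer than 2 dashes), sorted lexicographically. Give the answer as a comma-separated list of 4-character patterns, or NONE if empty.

0100, 1-11

size-2^0 implicants → 0010(✓)  0011(✓)  0100  1000(✓)  1001(✓)  1010(✓)  1011(✓)  1111(✓)
size-2^1 implicants → -010(✓)  -011(✓)  001-(✓)  1-11  10-0(✓)  10-1(✓)  100-(✓)  101-(✓)
size-2^2 implicants → -01-  10--
Unchecked terms (primes): -01-, 0100, 1-11, 10--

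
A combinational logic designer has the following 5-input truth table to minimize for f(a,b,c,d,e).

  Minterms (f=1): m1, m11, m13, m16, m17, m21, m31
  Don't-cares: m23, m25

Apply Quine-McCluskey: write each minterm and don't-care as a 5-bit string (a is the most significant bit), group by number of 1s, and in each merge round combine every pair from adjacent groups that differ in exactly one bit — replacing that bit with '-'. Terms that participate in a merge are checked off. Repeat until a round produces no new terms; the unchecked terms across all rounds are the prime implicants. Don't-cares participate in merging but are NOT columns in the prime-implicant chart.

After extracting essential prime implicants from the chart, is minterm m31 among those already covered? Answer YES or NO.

YES

Round 0: 00001✓ 01011 01101 10000✓ 10001✓ 10101✓ 10111✓ 11001✓ 11111✓
Round 1: -0001 1-001 1-111 10-01 1000- 101-1
PIs = {-0001, 01011, 01101, 1-001, 1-111, 10-01, 1000-, 101-1}
Coverage chart:
  m1: -0001 ←essential
  m11: 01011 ←essential
  m13: 01101 ←essential
  m16: 1000- ←essential
  m17: -0001,1-001,10-01,1000-
  m21: 10-01,101-1
  m31: 1-111 ←essential
Essential: -0001, 01011, 01101, 1-111, 1000-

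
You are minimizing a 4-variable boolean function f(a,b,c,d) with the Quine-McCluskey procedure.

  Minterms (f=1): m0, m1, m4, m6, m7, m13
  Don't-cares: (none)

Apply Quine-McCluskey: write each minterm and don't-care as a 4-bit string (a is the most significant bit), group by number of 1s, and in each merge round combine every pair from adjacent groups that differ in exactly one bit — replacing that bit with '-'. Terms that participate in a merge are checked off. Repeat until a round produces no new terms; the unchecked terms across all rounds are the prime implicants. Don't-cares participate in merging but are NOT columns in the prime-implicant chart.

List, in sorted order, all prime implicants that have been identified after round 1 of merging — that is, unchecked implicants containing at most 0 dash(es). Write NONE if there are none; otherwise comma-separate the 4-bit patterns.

1101

Round 0: 0000✓ 0001✓ 0100✓ 0110✓ 0111✓ 1101
Round 1: 0-00 000- 01-0 011-
PIs = {0-00, 000-, 01-0, 011-, 1101}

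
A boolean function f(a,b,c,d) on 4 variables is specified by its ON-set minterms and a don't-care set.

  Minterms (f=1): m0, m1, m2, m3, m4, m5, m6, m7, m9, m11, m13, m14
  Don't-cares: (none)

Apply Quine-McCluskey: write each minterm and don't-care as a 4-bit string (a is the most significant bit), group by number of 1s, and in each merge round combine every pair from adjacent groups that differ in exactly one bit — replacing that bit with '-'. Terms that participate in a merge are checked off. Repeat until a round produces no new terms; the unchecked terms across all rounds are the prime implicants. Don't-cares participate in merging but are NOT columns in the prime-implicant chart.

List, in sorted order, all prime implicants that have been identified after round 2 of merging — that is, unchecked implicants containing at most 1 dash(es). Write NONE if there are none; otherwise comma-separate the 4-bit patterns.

[col 0] 0000*, 0001*, 0010*, 0011*, 0100*, 0101*, 0110*, 0111*, 1001*, 1011*, 1101*, 1110*
[col 1] -001*, -011*, -101*, -110, 0-00*, 0-01*, 0-10*, 0-11*, 00-0*, 00-1*, 000-*, 001-*, 01-0*, 01-1*, 010-*, 011-*, 1-01*, 10-1*
[col 2] --01, -0-1, 0--0*, 0--1*, 0-0-*, 0-1-*, 00--*, 01--*
[col 3] 0---
Prime implicants: --01, -0-1, -110, 0---

-110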